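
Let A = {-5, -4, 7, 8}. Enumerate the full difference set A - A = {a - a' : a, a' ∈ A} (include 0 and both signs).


A - A = {a - a' : a, a' ∈ A}.
Compute a - a' for each ordered pair (a, a'):
a = -5: -5--5=0, -5--4=-1, -5-7=-12, -5-8=-13
a = -4: -4--5=1, -4--4=0, -4-7=-11, -4-8=-12
a = 7: 7--5=12, 7--4=11, 7-7=0, 7-8=-1
a = 8: 8--5=13, 8--4=12, 8-7=1, 8-8=0
Collecting distinct values (and noting 0 appears from a-a):
A - A = {-13, -12, -11, -1, 0, 1, 11, 12, 13}
|A - A| = 9

A - A = {-13, -12, -11, -1, 0, 1, 11, 12, 13}


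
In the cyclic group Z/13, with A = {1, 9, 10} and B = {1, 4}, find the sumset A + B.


Work in Z/13Z: reduce every sum a + b modulo 13.
Enumerate all 6 pairs:
a = 1: 1+1=2, 1+4=5
a = 9: 9+1=10, 9+4=0
a = 10: 10+1=11, 10+4=1
Distinct residues collected: {0, 1, 2, 5, 10, 11}
|A + B| = 6 (out of 13 total residues).

A + B = {0, 1, 2, 5, 10, 11}


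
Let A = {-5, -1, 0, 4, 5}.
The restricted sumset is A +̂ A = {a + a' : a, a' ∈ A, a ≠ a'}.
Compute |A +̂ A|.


Restricted sumset: A +̂ A = {a + a' : a ∈ A, a' ∈ A, a ≠ a'}.
Equivalently, take A + A and drop any sum 2a that is achievable ONLY as a + a for a ∈ A (i.e. sums representable only with equal summands).
Enumerate pairs (a, a') with a < a' (symmetric, so each unordered pair gives one sum; this covers all a ≠ a'):
  -5 + -1 = -6
  -5 + 0 = -5
  -5 + 4 = -1
  -5 + 5 = 0
  -1 + 0 = -1
  -1 + 4 = 3
  -1 + 5 = 4
  0 + 4 = 4
  0 + 5 = 5
  4 + 5 = 9
Collected distinct sums: {-6, -5, -1, 0, 3, 4, 5, 9}
|A +̂ A| = 8
(Reference bound: |A +̂ A| ≥ 2|A| - 3 for |A| ≥ 2, with |A| = 5 giving ≥ 7.)

|A +̂ A| = 8


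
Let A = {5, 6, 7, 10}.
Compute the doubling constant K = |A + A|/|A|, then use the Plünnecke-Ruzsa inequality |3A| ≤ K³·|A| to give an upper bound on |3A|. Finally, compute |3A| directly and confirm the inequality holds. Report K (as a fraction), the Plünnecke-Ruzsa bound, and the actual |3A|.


|A| = 4.
Step 1: Compute A + A by enumerating all 16 pairs.
A + A = {10, 11, 12, 13, 14, 15, 16, 17, 20}, so |A + A| = 9.
Step 2: Doubling constant K = |A + A|/|A| = 9/4 = 9/4 ≈ 2.2500.
Step 3: Plünnecke-Ruzsa gives |3A| ≤ K³·|A| = (2.2500)³ · 4 ≈ 45.5625.
Step 4: Compute 3A = A + A + A directly by enumerating all triples (a,b,c) ∈ A³; |3A| = 14.
Step 5: Check 14 ≤ 45.5625? Yes ✓.

K = 9/4, Plünnecke-Ruzsa bound K³|A| ≈ 45.5625, |3A| = 14, inequality holds.


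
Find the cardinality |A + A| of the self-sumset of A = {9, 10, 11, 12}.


A + A = {a + a' : a, a' ∈ A}; |A| = 4.
General bounds: 2|A| - 1 ≤ |A + A| ≤ |A|(|A|+1)/2, i.e. 7 ≤ |A + A| ≤ 10.
Lower bound 2|A|-1 is attained iff A is an arithmetic progression.
Enumerate sums a + a' for a ≤ a' (symmetric, so this suffices):
a = 9: 9+9=18, 9+10=19, 9+11=20, 9+12=21
a = 10: 10+10=20, 10+11=21, 10+12=22
a = 11: 11+11=22, 11+12=23
a = 12: 12+12=24
Distinct sums: {18, 19, 20, 21, 22, 23, 24}
|A + A| = 7

|A + A| = 7


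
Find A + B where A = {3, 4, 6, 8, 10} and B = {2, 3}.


A + B = {a + b : a ∈ A, b ∈ B}.
Enumerate all |A|·|B| = 5·2 = 10 pairs (a, b) and collect distinct sums.
a = 3: 3+2=5, 3+3=6
a = 4: 4+2=6, 4+3=7
a = 6: 6+2=8, 6+3=9
a = 8: 8+2=10, 8+3=11
a = 10: 10+2=12, 10+3=13
Collecting distinct sums: A + B = {5, 6, 7, 8, 9, 10, 11, 12, 13}
|A + B| = 9

A + B = {5, 6, 7, 8, 9, 10, 11, 12, 13}


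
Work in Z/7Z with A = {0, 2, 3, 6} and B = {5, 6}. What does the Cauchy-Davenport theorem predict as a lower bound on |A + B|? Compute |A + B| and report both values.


Cauchy-Davenport: |A + B| ≥ min(p, |A| + |B| - 1) for A, B nonempty in Z/pZ.
|A| = 4, |B| = 2, p = 7.
CD lower bound = min(7, 4 + 2 - 1) = min(7, 5) = 5.
Compute A + B mod 7 directly:
a = 0: 0+5=5, 0+6=6
a = 2: 2+5=0, 2+6=1
a = 3: 3+5=1, 3+6=2
a = 6: 6+5=4, 6+6=5
A + B = {0, 1, 2, 4, 5, 6}, so |A + B| = 6.
Verify: 6 ≥ 5? Yes ✓.

CD lower bound = 5, actual |A + B| = 6.


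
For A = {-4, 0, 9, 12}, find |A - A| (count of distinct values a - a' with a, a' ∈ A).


A - A = {a - a' : a, a' ∈ A}; |A| = 4.
Bounds: 2|A|-1 ≤ |A - A| ≤ |A|² - |A| + 1, i.e. 7 ≤ |A - A| ≤ 13.
Note: 0 ∈ A - A always (from a - a). The set is symmetric: if d ∈ A - A then -d ∈ A - A.
Enumerate nonzero differences d = a - a' with a > a' (then include -d):
Positive differences: {3, 4, 9, 12, 13, 16}
Full difference set: {0} ∪ (positive diffs) ∪ (negative diffs).
|A - A| = 1 + 2·6 = 13 (matches direct enumeration: 13).

|A - A| = 13


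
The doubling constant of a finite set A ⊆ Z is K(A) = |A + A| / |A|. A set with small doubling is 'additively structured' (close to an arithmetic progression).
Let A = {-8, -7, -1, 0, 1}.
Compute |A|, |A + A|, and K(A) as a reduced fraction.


|A| = 5.
Compute A + A by enumerating all 25 pairs.
A + A = {-16, -15, -14, -9, -8, -7, -6, -2, -1, 0, 1, 2}, so |A + A| = 12.
K = |A + A| / |A| = 12/5 (already in lowest terms) ≈ 2.4000.
Reference: AP of size 5 gives K = 9/5 ≈ 1.8000; a fully generic set of size 5 gives K ≈ 3.0000.

|A| = 5, |A + A| = 12, K = 12/5.


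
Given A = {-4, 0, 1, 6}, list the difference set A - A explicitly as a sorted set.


A - A = {a - a' : a, a' ∈ A}.
Compute a - a' for each ordered pair (a, a'):
a = -4: -4--4=0, -4-0=-4, -4-1=-5, -4-6=-10
a = 0: 0--4=4, 0-0=0, 0-1=-1, 0-6=-6
a = 1: 1--4=5, 1-0=1, 1-1=0, 1-6=-5
a = 6: 6--4=10, 6-0=6, 6-1=5, 6-6=0
Collecting distinct values (and noting 0 appears from a-a):
A - A = {-10, -6, -5, -4, -1, 0, 1, 4, 5, 6, 10}
|A - A| = 11

A - A = {-10, -6, -5, -4, -1, 0, 1, 4, 5, 6, 10}


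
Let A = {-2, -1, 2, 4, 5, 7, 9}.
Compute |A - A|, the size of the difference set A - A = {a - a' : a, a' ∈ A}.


A - A = {a - a' : a, a' ∈ A}; |A| = 7.
Bounds: 2|A|-1 ≤ |A - A| ≤ |A|² - |A| + 1, i.e. 13 ≤ |A - A| ≤ 43.
Note: 0 ∈ A - A always (from a - a). The set is symmetric: if d ∈ A - A then -d ∈ A - A.
Enumerate nonzero differences d = a - a' with a > a' (then include -d):
Positive differences: {1, 2, 3, 4, 5, 6, 7, 8, 9, 10, 11}
Full difference set: {0} ∪ (positive diffs) ∪ (negative diffs).
|A - A| = 1 + 2·11 = 23 (matches direct enumeration: 23).

|A - A| = 23


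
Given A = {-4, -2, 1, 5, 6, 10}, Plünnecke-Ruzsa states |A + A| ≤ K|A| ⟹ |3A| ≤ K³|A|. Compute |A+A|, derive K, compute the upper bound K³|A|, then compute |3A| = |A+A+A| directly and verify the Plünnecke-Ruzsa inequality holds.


|A| = 6.
Step 1: Compute A + A by enumerating all 36 pairs.
A + A = {-8, -6, -4, -3, -1, 1, 2, 3, 4, 6, 7, 8, 10, 11, 12, 15, 16, 20}, so |A + A| = 18.
Step 2: Doubling constant K = |A + A|/|A| = 18/6 = 18/6 ≈ 3.0000.
Step 3: Plünnecke-Ruzsa gives |3A| ≤ K³·|A| = (3.0000)³ · 6 ≈ 162.0000.
Step 4: Compute 3A = A + A + A directly by enumerating all triples (a,b,c) ∈ A³; |3A| = 34.
Step 5: Check 34 ≤ 162.0000? Yes ✓.

K = 18/6, Plünnecke-Ruzsa bound K³|A| ≈ 162.0000, |3A| = 34, inequality holds.


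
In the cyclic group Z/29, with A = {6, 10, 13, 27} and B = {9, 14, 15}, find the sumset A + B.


Work in Z/29Z: reduce every sum a + b modulo 29.
Enumerate all 12 pairs:
a = 6: 6+9=15, 6+14=20, 6+15=21
a = 10: 10+9=19, 10+14=24, 10+15=25
a = 13: 13+9=22, 13+14=27, 13+15=28
a = 27: 27+9=7, 27+14=12, 27+15=13
Distinct residues collected: {7, 12, 13, 15, 19, 20, 21, 22, 24, 25, 27, 28}
|A + B| = 12 (out of 29 total residues).

A + B = {7, 12, 13, 15, 19, 20, 21, 22, 24, 25, 27, 28}


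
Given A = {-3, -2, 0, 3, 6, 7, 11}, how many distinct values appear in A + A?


A + A = {a + a' : a, a' ∈ A}; |A| = 7.
General bounds: 2|A| - 1 ≤ |A + A| ≤ |A|(|A|+1)/2, i.e. 13 ≤ |A + A| ≤ 28.
Lower bound 2|A|-1 is attained iff A is an arithmetic progression.
Enumerate sums a + a' for a ≤ a' (symmetric, so this suffices):
a = -3: -3+-3=-6, -3+-2=-5, -3+0=-3, -3+3=0, -3+6=3, -3+7=4, -3+11=8
a = -2: -2+-2=-4, -2+0=-2, -2+3=1, -2+6=4, -2+7=5, -2+11=9
a = 0: 0+0=0, 0+3=3, 0+6=6, 0+7=7, 0+11=11
a = 3: 3+3=6, 3+6=9, 3+7=10, 3+11=14
a = 6: 6+6=12, 6+7=13, 6+11=17
a = 7: 7+7=14, 7+11=18
a = 11: 11+11=22
Distinct sums: {-6, -5, -4, -3, -2, 0, 1, 3, 4, 5, 6, 7, 8, 9, 10, 11, 12, 13, 14, 17, 18, 22}
|A + A| = 22

|A + A| = 22


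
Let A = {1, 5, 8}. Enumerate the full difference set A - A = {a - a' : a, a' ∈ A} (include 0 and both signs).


A - A = {a - a' : a, a' ∈ A}.
Compute a - a' for each ordered pair (a, a'):
a = 1: 1-1=0, 1-5=-4, 1-8=-7
a = 5: 5-1=4, 5-5=0, 5-8=-3
a = 8: 8-1=7, 8-5=3, 8-8=0
Collecting distinct values (and noting 0 appears from a-a):
A - A = {-7, -4, -3, 0, 3, 4, 7}
|A - A| = 7

A - A = {-7, -4, -3, 0, 3, 4, 7}


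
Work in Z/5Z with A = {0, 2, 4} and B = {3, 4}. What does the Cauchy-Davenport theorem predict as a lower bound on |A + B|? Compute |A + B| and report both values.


Cauchy-Davenport: |A + B| ≥ min(p, |A| + |B| - 1) for A, B nonempty in Z/pZ.
|A| = 3, |B| = 2, p = 5.
CD lower bound = min(5, 3 + 2 - 1) = min(5, 4) = 4.
Compute A + B mod 5 directly:
a = 0: 0+3=3, 0+4=4
a = 2: 2+3=0, 2+4=1
a = 4: 4+3=2, 4+4=3
A + B = {0, 1, 2, 3, 4}, so |A + B| = 5.
Verify: 5 ≥ 4? Yes ✓.

CD lower bound = 4, actual |A + B| = 5.


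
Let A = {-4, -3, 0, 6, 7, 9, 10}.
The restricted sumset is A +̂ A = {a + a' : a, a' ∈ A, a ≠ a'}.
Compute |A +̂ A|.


Restricted sumset: A +̂ A = {a + a' : a ∈ A, a' ∈ A, a ≠ a'}.
Equivalently, take A + A and drop any sum 2a that is achievable ONLY as a + a for a ∈ A (i.e. sums representable only with equal summands).
Enumerate pairs (a, a') with a < a' (symmetric, so each unordered pair gives one sum; this covers all a ≠ a'):
  -4 + -3 = -7
  -4 + 0 = -4
  -4 + 6 = 2
  -4 + 7 = 3
  -4 + 9 = 5
  -4 + 10 = 6
  -3 + 0 = -3
  -3 + 6 = 3
  -3 + 7 = 4
  -3 + 9 = 6
  -3 + 10 = 7
  0 + 6 = 6
  0 + 7 = 7
  0 + 9 = 9
  0 + 10 = 10
  6 + 7 = 13
  6 + 9 = 15
  6 + 10 = 16
  7 + 9 = 16
  7 + 10 = 17
  9 + 10 = 19
Collected distinct sums: {-7, -4, -3, 2, 3, 4, 5, 6, 7, 9, 10, 13, 15, 16, 17, 19}
|A +̂ A| = 16
(Reference bound: |A +̂ A| ≥ 2|A| - 3 for |A| ≥ 2, with |A| = 7 giving ≥ 11.)

|A +̂ A| = 16


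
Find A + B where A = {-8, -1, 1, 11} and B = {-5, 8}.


A + B = {a + b : a ∈ A, b ∈ B}.
Enumerate all |A|·|B| = 4·2 = 8 pairs (a, b) and collect distinct sums.
a = -8: -8+-5=-13, -8+8=0
a = -1: -1+-5=-6, -1+8=7
a = 1: 1+-5=-4, 1+8=9
a = 11: 11+-5=6, 11+8=19
Collecting distinct sums: A + B = {-13, -6, -4, 0, 6, 7, 9, 19}
|A + B| = 8

A + B = {-13, -6, -4, 0, 6, 7, 9, 19}


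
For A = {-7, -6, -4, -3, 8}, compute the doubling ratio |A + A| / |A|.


|A| = 5.
Compute A + A by enumerating all 25 pairs.
A + A = {-14, -13, -12, -11, -10, -9, -8, -7, -6, 1, 2, 4, 5, 16}, so |A + A| = 14.
K = |A + A| / |A| = 14/5 (already in lowest terms) ≈ 2.8000.
Reference: AP of size 5 gives K = 9/5 ≈ 1.8000; a fully generic set of size 5 gives K ≈ 3.0000.

|A| = 5, |A + A| = 14, K = 14/5.


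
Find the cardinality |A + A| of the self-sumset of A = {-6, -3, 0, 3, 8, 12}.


A + A = {a + a' : a, a' ∈ A}; |A| = 6.
General bounds: 2|A| - 1 ≤ |A + A| ≤ |A|(|A|+1)/2, i.e. 11 ≤ |A + A| ≤ 21.
Lower bound 2|A|-1 is attained iff A is an arithmetic progression.
Enumerate sums a + a' for a ≤ a' (symmetric, so this suffices):
a = -6: -6+-6=-12, -6+-3=-9, -6+0=-6, -6+3=-3, -6+8=2, -6+12=6
a = -3: -3+-3=-6, -3+0=-3, -3+3=0, -3+8=5, -3+12=9
a = 0: 0+0=0, 0+3=3, 0+8=8, 0+12=12
a = 3: 3+3=6, 3+8=11, 3+12=15
a = 8: 8+8=16, 8+12=20
a = 12: 12+12=24
Distinct sums: {-12, -9, -6, -3, 0, 2, 3, 5, 6, 8, 9, 11, 12, 15, 16, 20, 24}
|A + A| = 17

|A + A| = 17


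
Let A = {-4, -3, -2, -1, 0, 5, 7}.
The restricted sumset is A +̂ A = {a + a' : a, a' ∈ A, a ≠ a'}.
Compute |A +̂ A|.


Restricted sumset: A +̂ A = {a + a' : a ∈ A, a' ∈ A, a ≠ a'}.
Equivalently, take A + A and drop any sum 2a that is achievable ONLY as a + a for a ∈ A (i.e. sums representable only with equal summands).
Enumerate pairs (a, a') with a < a' (symmetric, so each unordered pair gives one sum; this covers all a ≠ a'):
  -4 + -3 = -7
  -4 + -2 = -6
  -4 + -1 = -5
  -4 + 0 = -4
  -4 + 5 = 1
  -4 + 7 = 3
  -3 + -2 = -5
  -3 + -1 = -4
  -3 + 0 = -3
  -3 + 5 = 2
  -3 + 7 = 4
  -2 + -1 = -3
  -2 + 0 = -2
  -2 + 5 = 3
  -2 + 7 = 5
  -1 + 0 = -1
  -1 + 5 = 4
  -1 + 7 = 6
  0 + 5 = 5
  0 + 7 = 7
  5 + 7 = 12
Collected distinct sums: {-7, -6, -5, -4, -3, -2, -1, 1, 2, 3, 4, 5, 6, 7, 12}
|A +̂ A| = 15
(Reference bound: |A +̂ A| ≥ 2|A| - 3 for |A| ≥ 2, with |A| = 7 giving ≥ 11.)

|A +̂ A| = 15


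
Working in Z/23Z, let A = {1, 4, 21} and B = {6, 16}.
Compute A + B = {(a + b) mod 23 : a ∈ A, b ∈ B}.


Work in Z/23Z: reduce every sum a + b modulo 23.
Enumerate all 6 pairs:
a = 1: 1+6=7, 1+16=17
a = 4: 4+6=10, 4+16=20
a = 21: 21+6=4, 21+16=14
Distinct residues collected: {4, 7, 10, 14, 17, 20}
|A + B| = 6 (out of 23 total residues).

A + B = {4, 7, 10, 14, 17, 20}


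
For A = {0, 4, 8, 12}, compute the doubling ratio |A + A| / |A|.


|A| = 4.
Compute A + A by enumerating all 16 pairs.
A + A = {0, 4, 8, 12, 16, 20, 24}, so |A + A| = 7.
K = |A + A| / |A| = 7/4 (already in lowest terms) ≈ 1.7500.
Reference: AP of size 4 gives K = 7/4 ≈ 1.7500; a fully generic set of size 4 gives K ≈ 2.5000.

|A| = 4, |A + A| = 7, K = 7/4.


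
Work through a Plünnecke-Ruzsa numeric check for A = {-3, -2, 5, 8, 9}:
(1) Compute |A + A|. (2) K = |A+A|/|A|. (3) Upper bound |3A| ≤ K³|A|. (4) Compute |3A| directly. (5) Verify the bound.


|A| = 5.
Step 1: Compute A + A by enumerating all 25 pairs.
A + A = {-6, -5, -4, 2, 3, 5, 6, 7, 10, 13, 14, 16, 17, 18}, so |A + A| = 14.
Step 2: Doubling constant K = |A + A|/|A| = 14/5 = 14/5 ≈ 2.8000.
Step 3: Plünnecke-Ruzsa gives |3A| ≤ K³·|A| = (2.8000)³ · 5 ≈ 109.7600.
Step 4: Compute 3A = A + A + A directly by enumerating all triples (a,b,c) ∈ A³; |3A| = 29.
Step 5: Check 29 ≤ 109.7600? Yes ✓.

K = 14/5, Plünnecke-Ruzsa bound K³|A| ≈ 109.7600, |3A| = 29, inequality holds.


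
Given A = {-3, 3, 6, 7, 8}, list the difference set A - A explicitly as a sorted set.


A - A = {a - a' : a, a' ∈ A}.
Compute a - a' for each ordered pair (a, a'):
a = -3: -3--3=0, -3-3=-6, -3-6=-9, -3-7=-10, -3-8=-11
a = 3: 3--3=6, 3-3=0, 3-6=-3, 3-7=-4, 3-8=-5
a = 6: 6--3=9, 6-3=3, 6-6=0, 6-7=-1, 6-8=-2
a = 7: 7--3=10, 7-3=4, 7-6=1, 7-7=0, 7-8=-1
a = 8: 8--3=11, 8-3=5, 8-6=2, 8-7=1, 8-8=0
Collecting distinct values (and noting 0 appears from a-a):
A - A = {-11, -10, -9, -6, -5, -4, -3, -2, -1, 0, 1, 2, 3, 4, 5, 6, 9, 10, 11}
|A - A| = 19

A - A = {-11, -10, -9, -6, -5, -4, -3, -2, -1, 0, 1, 2, 3, 4, 5, 6, 9, 10, 11}


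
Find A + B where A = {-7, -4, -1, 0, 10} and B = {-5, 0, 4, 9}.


A + B = {a + b : a ∈ A, b ∈ B}.
Enumerate all |A|·|B| = 5·4 = 20 pairs (a, b) and collect distinct sums.
a = -7: -7+-5=-12, -7+0=-7, -7+4=-3, -7+9=2
a = -4: -4+-5=-9, -4+0=-4, -4+4=0, -4+9=5
a = -1: -1+-5=-6, -1+0=-1, -1+4=3, -1+9=8
a = 0: 0+-5=-5, 0+0=0, 0+4=4, 0+9=9
a = 10: 10+-5=5, 10+0=10, 10+4=14, 10+9=19
Collecting distinct sums: A + B = {-12, -9, -7, -6, -5, -4, -3, -1, 0, 2, 3, 4, 5, 8, 9, 10, 14, 19}
|A + B| = 18

A + B = {-12, -9, -7, -6, -5, -4, -3, -1, 0, 2, 3, 4, 5, 8, 9, 10, 14, 19}


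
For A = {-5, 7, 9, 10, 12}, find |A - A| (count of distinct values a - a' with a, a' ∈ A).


A - A = {a - a' : a, a' ∈ A}; |A| = 5.
Bounds: 2|A|-1 ≤ |A - A| ≤ |A|² - |A| + 1, i.e. 9 ≤ |A - A| ≤ 21.
Note: 0 ∈ A - A always (from a - a). The set is symmetric: if d ∈ A - A then -d ∈ A - A.
Enumerate nonzero differences d = a - a' with a > a' (then include -d):
Positive differences: {1, 2, 3, 5, 12, 14, 15, 17}
Full difference set: {0} ∪ (positive diffs) ∪ (negative diffs).
|A - A| = 1 + 2·8 = 17 (matches direct enumeration: 17).

|A - A| = 17


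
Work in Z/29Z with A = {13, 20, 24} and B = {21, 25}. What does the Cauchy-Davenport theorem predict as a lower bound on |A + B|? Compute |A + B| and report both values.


Cauchy-Davenport: |A + B| ≥ min(p, |A| + |B| - 1) for A, B nonempty in Z/pZ.
|A| = 3, |B| = 2, p = 29.
CD lower bound = min(29, 3 + 2 - 1) = min(29, 4) = 4.
Compute A + B mod 29 directly:
a = 13: 13+21=5, 13+25=9
a = 20: 20+21=12, 20+25=16
a = 24: 24+21=16, 24+25=20
A + B = {5, 9, 12, 16, 20}, so |A + B| = 5.
Verify: 5 ≥ 4? Yes ✓.

CD lower bound = 4, actual |A + B| = 5.


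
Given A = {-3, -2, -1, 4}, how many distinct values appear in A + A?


A + A = {a + a' : a, a' ∈ A}; |A| = 4.
General bounds: 2|A| - 1 ≤ |A + A| ≤ |A|(|A|+1)/2, i.e. 7 ≤ |A + A| ≤ 10.
Lower bound 2|A|-1 is attained iff A is an arithmetic progression.
Enumerate sums a + a' for a ≤ a' (symmetric, so this suffices):
a = -3: -3+-3=-6, -3+-2=-5, -3+-1=-4, -3+4=1
a = -2: -2+-2=-4, -2+-1=-3, -2+4=2
a = -1: -1+-1=-2, -1+4=3
a = 4: 4+4=8
Distinct sums: {-6, -5, -4, -3, -2, 1, 2, 3, 8}
|A + A| = 9

|A + A| = 9


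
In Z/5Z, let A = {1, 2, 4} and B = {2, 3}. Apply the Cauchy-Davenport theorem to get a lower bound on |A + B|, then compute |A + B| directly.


Cauchy-Davenport: |A + B| ≥ min(p, |A| + |B| - 1) for A, B nonempty in Z/pZ.
|A| = 3, |B| = 2, p = 5.
CD lower bound = min(5, 3 + 2 - 1) = min(5, 4) = 4.
Compute A + B mod 5 directly:
a = 1: 1+2=3, 1+3=4
a = 2: 2+2=4, 2+3=0
a = 4: 4+2=1, 4+3=2
A + B = {0, 1, 2, 3, 4}, so |A + B| = 5.
Verify: 5 ≥ 4? Yes ✓.

CD lower bound = 4, actual |A + B| = 5.


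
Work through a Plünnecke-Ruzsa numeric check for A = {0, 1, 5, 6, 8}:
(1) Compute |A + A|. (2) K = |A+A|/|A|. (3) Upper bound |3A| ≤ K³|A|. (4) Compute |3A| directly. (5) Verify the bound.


|A| = 5.
Step 1: Compute A + A by enumerating all 25 pairs.
A + A = {0, 1, 2, 5, 6, 7, 8, 9, 10, 11, 12, 13, 14, 16}, so |A + A| = 14.
Step 2: Doubling constant K = |A + A|/|A| = 14/5 = 14/5 ≈ 2.8000.
Step 3: Plünnecke-Ruzsa gives |3A| ≤ K³·|A| = (2.8000)³ · 5 ≈ 109.7600.
Step 4: Compute 3A = A + A + A directly by enumerating all triples (a,b,c) ∈ A³; |3A| = 23.
Step 5: Check 23 ≤ 109.7600? Yes ✓.

K = 14/5, Plünnecke-Ruzsa bound K³|A| ≈ 109.7600, |3A| = 23, inequality holds.


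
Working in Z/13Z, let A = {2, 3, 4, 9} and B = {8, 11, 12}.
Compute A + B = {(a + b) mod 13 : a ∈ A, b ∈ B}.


Work in Z/13Z: reduce every sum a + b modulo 13.
Enumerate all 12 pairs:
a = 2: 2+8=10, 2+11=0, 2+12=1
a = 3: 3+8=11, 3+11=1, 3+12=2
a = 4: 4+8=12, 4+11=2, 4+12=3
a = 9: 9+8=4, 9+11=7, 9+12=8
Distinct residues collected: {0, 1, 2, 3, 4, 7, 8, 10, 11, 12}
|A + B| = 10 (out of 13 total residues).

A + B = {0, 1, 2, 3, 4, 7, 8, 10, 11, 12}


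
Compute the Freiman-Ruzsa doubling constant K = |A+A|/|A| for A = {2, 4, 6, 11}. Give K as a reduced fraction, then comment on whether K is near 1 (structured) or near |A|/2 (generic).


|A| = 4.
Compute A + A by enumerating all 16 pairs.
A + A = {4, 6, 8, 10, 12, 13, 15, 17, 22}, so |A + A| = 9.
K = |A + A| / |A| = 9/4 (already in lowest terms) ≈ 2.2500.
Reference: AP of size 4 gives K = 7/4 ≈ 1.7500; a fully generic set of size 4 gives K ≈ 2.5000.

|A| = 4, |A + A| = 9, K = 9/4.


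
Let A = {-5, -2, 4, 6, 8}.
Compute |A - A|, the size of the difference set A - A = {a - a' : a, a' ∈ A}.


A - A = {a - a' : a, a' ∈ A}; |A| = 5.
Bounds: 2|A|-1 ≤ |A - A| ≤ |A|² - |A| + 1, i.e. 9 ≤ |A - A| ≤ 21.
Note: 0 ∈ A - A always (from a - a). The set is symmetric: if d ∈ A - A then -d ∈ A - A.
Enumerate nonzero differences d = a - a' with a > a' (then include -d):
Positive differences: {2, 3, 4, 6, 8, 9, 10, 11, 13}
Full difference set: {0} ∪ (positive diffs) ∪ (negative diffs).
|A - A| = 1 + 2·9 = 19 (matches direct enumeration: 19).

|A - A| = 19


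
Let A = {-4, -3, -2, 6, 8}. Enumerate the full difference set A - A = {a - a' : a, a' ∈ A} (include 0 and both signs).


A - A = {a - a' : a, a' ∈ A}.
Compute a - a' for each ordered pair (a, a'):
a = -4: -4--4=0, -4--3=-1, -4--2=-2, -4-6=-10, -4-8=-12
a = -3: -3--4=1, -3--3=0, -3--2=-1, -3-6=-9, -3-8=-11
a = -2: -2--4=2, -2--3=1, -2--2=0, -2-6=-8, -2-8=-10
a = 6: 6--4=10, 6--3=9, 6--2=8, 6-6=0, 6-8=-2
a = 8: 8--4=12, 8--3=11, 8--2=10, 8-6=2, 8-8=0
Collecting distinct values (and noting 0 appears from a-a):
A - A = {-12, -11, -10, -9, -8, -2, -1, 0, 1, 2, 8, 9, 10, 11, 12}
|A - A| = 15

A - A = {-12, -11, -10, -9, -8, -2, -1, 0, 1, 2, 8, 9, 10, 11, 12}


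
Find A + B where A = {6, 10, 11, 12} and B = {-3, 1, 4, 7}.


A + B = {a + b : a ∈ A, b ∈ B}.
Enumerate all |A|·|B| = 4·4 = 16 pairs (a, b) and collect distinct sums.
a = 6: 6+-3=3, 6+1=7, 6+4=10, 6+7=13
a = 10: 10+-3=7, 10+1=11, 10+4=14, 10+7=17
a = 11: 11+-3=8, 11+1=12, 11+4=15, 11+7=18
a = 12: 12+-3=9, 12+1=13, 12+4=16, 12+7=19
Collecting distinct sums: A + B = {3, 7, 8, 9, 10, 11, 12, 13, 14, 15, 16, 17, 18, 19}
|A + B| = 14

A + B = {3, 7, 8, 9, 10, 11, 12, 13, 14, 15, 16, 17, 18, 19}


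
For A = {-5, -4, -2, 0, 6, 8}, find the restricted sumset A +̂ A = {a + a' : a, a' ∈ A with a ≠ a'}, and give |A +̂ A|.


Restricted sumset: A +̂ A = {a + a' : a ∈ A, a' ∈ A, a ≠ a'}.
Equivalently, take A + A and drop any sum 2a that is achievable ONLY as a + a for a ∈ A (i.e. sums representable only with equal summands).
Enumerate pairs (a, a') with a < a' (symmetric, so each unordered pair gives one sum; this covers all a ≠ a'):
  -5 + -4 = -9
  -5 + -2 = -7
  -5 + 0 = -5
  -5 + 6 = 1
  -5 + 8 = 3
  -4 + -2 = -6
  -4 + 0 = -4
  -4 + 6 = 2
  -4 + 8 = 4
  -2 + 0 = -2
  -2 + 6 = 4
  -2 + 8 = 6
  0 + 6 = 6
  0 + 8 = 8
  6 + 8 = 14
Collected distinct sums: {-9, -7, -6, -5, -4, -2, 1, 2, 3, 4, 6, 8, 14}
|A +̂ A| = 13
(Reference bound: |A +̂ A| ≥ 2|A| - 3 for |A| ≥ 2, with |A| = 6 giving ≥ 9.)

|A +̂ A| = 13


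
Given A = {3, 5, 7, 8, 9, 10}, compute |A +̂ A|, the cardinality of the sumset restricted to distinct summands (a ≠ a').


Restricted sumset: A +̂ A = {a + a' : a ∈ A, a' ∈ A, a ≠ a'}.
Equivalently, take A + A and drop any sum 2a that is achievable ONLY as a + a for a ∈ A (i.e. sums representable only with equal summands).
Enumerate pairs (a, a') with a < a' (symmetric, so each unordered pair gives one sum; this covers all a ≠ a'):
  3 + 5 = 8
  3 + 7 = 10
  3 + 8 = 11
  3 + 9 = 12
  3 + 10 = 13
  5 + 7 = 12
  5 + 8 = 13
  5 + 9 = 14
  5 + 10 = 15
  7 + 8 = 15
  7 + 9 = 16
  7 + 10 = 17
  8 + 9 = 17
  8 + 10 = 18
  9 + 10 = 19
Collected distinct sums: {8, 10, 11, 12, 13, 14, 15, 16, 17, 18, 19}
|A +̂ A| = 11
(Reference bound: |A +̂ A| ≥ 2|A| - 3 for |A| ≥ 2, with |A| = 6 giving ≥ 9.)

|A +̂ A| = 11


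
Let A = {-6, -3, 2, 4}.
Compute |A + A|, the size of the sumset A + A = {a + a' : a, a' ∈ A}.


A + A = {a + a' : a, a' ∈ A}; |A| = 4.
General bounds: 2|A| - 1 ≤ |A + A| ≤ |A|(|A|+1)/2, i.e. 7 ≤ |A + A| ≤ 10.
Lower bound 2|A|-1 is attained iff A is an arithmetic progression.
Enumerate sums a + a' for a ≤ a' (symmetric, so this suffices):
a = -6: -6+-6=-12, -6+-3=-9, -6+2=-4, -6+4=-2
a = -3: -3+-3=-6, -3+2=-1, -3+4=1
a = 2: 2+2=4, 2+4=6
a = 4: 4+4=8
Distinct sums: {-12, -9, -6, -4, -2, -1, 1, 4, 6, 8}
|A + A| = 10

|A + A| = 10


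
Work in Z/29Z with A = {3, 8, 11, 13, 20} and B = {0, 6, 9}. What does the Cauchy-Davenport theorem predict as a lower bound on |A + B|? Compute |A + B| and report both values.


Cauchy-Davenport: |A + B| ≥ min(p, |A| + |B| - 1) for A, B nonempty in Z/pZ.
|A| = 5, |B| = 3, p = 29.
CD lower bound = min(29, 5 + 3 - 1) = min(29, 7) = 7.
Compute A + B mod 29 directly:
a = 3: 3+0=3, 3+6=9, 3+9=12
a = 8: 8+0=8, 8+6=14, 8+9=17
a = 11: 11+0=11, 11+6=17, 11+9=20
a = 13: 13+0=13, 13+6=19, 13+9=22
a = 20: 20+0=20, 20+6=26, 20+9=0
A + B = {0, 3, 8, 9, 11, 12, 13, 14, 17, 19, 20, 22, 26}, so |A + B| = 13.
Verify: 13 ≥ 7? Yes ✓.

CD lower bound = 7, actual |A + B| = 13.


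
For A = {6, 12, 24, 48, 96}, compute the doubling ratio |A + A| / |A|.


|A| = 5.
Compute A + A by enumerating all 25 pairs.
A + A = {12, 18, 24, 30, 36, 48, 54, 60, 72, 96, 102, 108, 120, 144, 192}, so |A + A| = 15.
K = |A + A| / |A| = 15/5 = 3/1 ≈ 3.0000.
Reference: AP of size 5 gives K = 9/5 ≈ 1.8000; a fully generic set of size 5 gives K ≈ 3.0000.

|A| = 5, |A + A| = 15, K = 15/5 = 3/1.


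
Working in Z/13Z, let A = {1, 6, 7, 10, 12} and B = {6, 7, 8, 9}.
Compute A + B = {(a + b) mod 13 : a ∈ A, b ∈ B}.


Work in Z/13Z: reduce every sum a + b modulo 13.
Enumerate all 20 pairs:
a = 1: 1+6=7, 1+7=8, 1+8=9, 1+9=10
a = 6: 6+6=12, 6+7=0, 6+8=1, 6+9=2
a = 7: 7+6=0, 7+7=1, 7+8=2, 7+9=3
a = 10: 10+6=3, 10+7=4, 10+8=5, 10+9=6
a = 12: 12+6=5, 12+7=6, 12+8=7, 12+9=8
Distinct residues collected: {0, 1, 2, 3, 4, 5, 6, 7, 8, 9, 10, 12}
|A + B| = 12 (out of 13 total residues).

A + B = {0, 1, 2, 3, 4, 5, 6, 7, 8, 9, 10, 12}


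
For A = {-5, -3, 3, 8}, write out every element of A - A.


A - A = {a - a' : a, a' ∈ A}.
Compute a - a' for each ordered pair (a, a'):
a = -5: -5--5=0, -5--3=-2, -5-3=-8, -5-8=-13
a = -3: -3--5=2, -3--3=0, -3-3=-6, -3-8=-11
a = 3: 3--5=8, 3--3=6, 3-3=0, 3-8=-5
a = 8: 8--5=13, 8--3=11, 8-3=5, 8-8=0
Collecting distinct values (and noting 0 appears from a-a):
A - A = {-13, -11, -8, -6, -5, -2, 0, 2, 5, 6, 8, 11, 13}
|A - A| = 13

A - A = {-13, -11, -8, -6, -5, -2, 0, 2, 5, 6, 8, 11, 13}


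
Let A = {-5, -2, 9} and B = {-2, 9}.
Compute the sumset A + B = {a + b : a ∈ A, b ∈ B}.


A + B = {a + b : a ∈ A, b ∈ B}.
Enumerate all |A|·|B| = 3·2 = 6 pairs (a, b) and collect distinct sums.
a = -5: -5+-2=-7, -5+9=4
a = -2: -2+-2=-4, -2+9=7
a = 9: 9+-2=7, 9+9=18
Collecting distinct sums: A + B = {-7, -4, 4, 7, 18}
|A + B| = 5

A + B = {-7, -4, 4, 7, 18}


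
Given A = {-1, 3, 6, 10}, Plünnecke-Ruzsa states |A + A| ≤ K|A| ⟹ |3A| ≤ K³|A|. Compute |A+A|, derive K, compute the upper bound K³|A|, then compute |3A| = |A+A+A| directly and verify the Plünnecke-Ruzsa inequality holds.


|A| = 4.
Step 1: Compute A + A by enumerating all 16 pairs.
A + A = {-2, 2, 5, 6, 9, 12, 13, 16, 20}, so |A + A| = 9.
Step 2: Doubling constant K = |A + A|/|A| = 9/4 = 9/4 ≈ 2.2500.
Step 3: Plünnecke-Ruzsa gives |3A| ≤ K³·|A| = (2.2500)³ · 4 ≈ 45.5625.
Step 4: Compute 3A = A + A + A directly by enumerating all triples (a,b,c) ∈ A³; |3A| = 16.
Step 5: Check 16 ≤ 45.5625? Yes ✓.

K = 9/4, Plünnecke-Ruzsa bound K³|A| ≈ 45.5625, |3A| = 16, inequality holds.


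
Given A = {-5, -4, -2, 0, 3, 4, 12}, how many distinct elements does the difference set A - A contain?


A - A = {a - a' : a, a' ∈ A}; |A| = 7.
Bounds: 2|A|-1 ≤ |A - A| ≤ |A|² - |A| + 1, i.e. 13 ≤ |A - A| ≤ 43.
Note: 0 ∈ A - A always (from a - a). The set is symmetric: if d ∈ A - A then -d ∈ A - A.
Enumerate nonzero differences d = a - a' with a > a' (then include -d):
Positive differences: {1, 2, 3, 4, 5, 6, 7, 8, 9, 12, 14, 16, 17}
Full difference set: {0} ∪ (positive diffs) ∪ (negative diffs).
|A - A| = 1 + 2·13 = 27 (matches direct enumeration: 27).

|A - A| = 27


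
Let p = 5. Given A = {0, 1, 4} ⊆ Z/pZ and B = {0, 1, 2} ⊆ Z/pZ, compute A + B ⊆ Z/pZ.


Work in Z/5Z: reduce every sum a + b modulo 5.
Enumerate all 9 pairs:
a = 0: 0+0=0, 0+1=1, 0+2=2
a = 1: 1+0=1, 1+1=2, 1+2=3
a = 4: 4+0=4, 4+1=0, 4+2=1
Distinct residues collected: {0, 1, 2, 3, 4}
|A + B| = 5 (out of 5 total residues).

A + B = {0, 1, 2, 3, 4}


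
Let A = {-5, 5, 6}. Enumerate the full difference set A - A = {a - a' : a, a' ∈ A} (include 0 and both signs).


A - A = {a - a' : a, a' ∈ A}.
Compute a - a' for each ordered pair (a, a'):
a = -5: -5--5=0, -5-5=-10, -5-6=-11
a = 5: 5--5=10, 5-5=0, 5-6=-1
a = 6: 6--5=11, 6-5=1, 6-6=0
Collecting distinct values (and noting 0 appears from a-a):
A - A = {-11, -10, -1, 0, 1, 10, 11}
|A - A| = 7

A - A = {-11, -10, -1, 0, 1, 10, 11}


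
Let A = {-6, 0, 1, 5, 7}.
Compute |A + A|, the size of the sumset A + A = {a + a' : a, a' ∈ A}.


A + A = {a + a' : a, a' ∈ A}; |A| = 5.
General bounds: 2|A| - 1 ≤ |A + A| ≤ |A|(|A|+1)/2, i.e. 9 ≤ |A + A| ≤ 15.
Lower bound 2|A|-1 is attained iff A is an arithmetic progression.
Enumerate sums a + a' for a ≤ a' (symmetric, so this suffices):
a = -6: -6+-6=-12, -6+0=-6, -6+1=-5, -6+5=-1, -6+7=1
a = 0: 0+0=0, 0+1=1, 0+5=5, 0+7=7
a = 1: 1+1=2, 1+5=6, 1+7=8
a = 5: 5+5=10, 5+7=12
a = 7: 7+7=14
Distinct sums: {-12, -6, -5, -1, 0, 1, 2, 5, 6, 7, 8, 10, 12, 14}
|A + A| = 14

|A + A| = 14


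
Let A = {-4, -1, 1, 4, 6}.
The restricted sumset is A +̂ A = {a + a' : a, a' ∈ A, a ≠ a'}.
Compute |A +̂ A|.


Restricted sumset: A +̂ A = {a + a' : a ∈ A, a' ∈ A, a ≠ a'}.
Equivalently, take A + A and drop any sum 2a that is achievable ONLY as a + a for a ∈ A (i.e. sums representable only with equal summands).
Enumerate pairs (a, a') with a < a' (symmetric, so each unordered pair gives one sum; this covers all a ≠ a'):
  -4 + -1 = -5
  -4 + 1 = -3
  -4 + 4 = 0
  -4 + 6 = 2
  -1 + 1 = 0
  -1 + 4 = 3
  -1 + 6 = 5
  1 + 4 = 5
  1 + 6 = 7
  4 + 6 = 10
Collected distinct sums: {-5, -3, 0, 2, 3, 5, 7, 10}
|A +̂ A| = 8
(Reference bound: |A +̂ A| ≥ 2|A| - 3 for |A| ≥ 2, with |A| = 5 giving ≥ 7.)

|A +̂ A| = 8


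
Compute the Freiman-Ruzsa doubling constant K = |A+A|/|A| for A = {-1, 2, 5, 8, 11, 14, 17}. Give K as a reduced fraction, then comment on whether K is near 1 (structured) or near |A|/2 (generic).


|A| = 7.
Compute A + A by enumerating all 49 pairs.
A + A = {-2, 1, 4, 7, 10, 13, 16, 19, 22, 25, 28, 31, 34}, so |A + A| = 13.
K = |A + A| / |A| = 13/7 (already in lowest terms) ≈ 1.8571.
Reference: AP of size 7 gives K = 13/7 ≈ 1.8571; a fully generic set of size 7 gives K ≈ 4.0000.

|A| = 7, |A + A| = 13, K = 13/7.


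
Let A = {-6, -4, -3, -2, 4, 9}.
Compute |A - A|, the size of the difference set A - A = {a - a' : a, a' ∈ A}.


A - A = {a - a' : a, a' ∈ A}; |A| = 6.
Bounds: 2|A|-1 ≤ |A - A| ≤ |A|² - |A| + 1, i.e. 11 ≤ |A - A| ≤ 31.
Note: 0 ∈ A - A always (from a - a). The set is symmetric: if d ∈ A - A then -d ∈ A - A.
Enumerate nonzero differences d = a - a' with a > a' (then include -d):
Positive differences: {1, 2, 3, 4, 5, 6, 7, 8, 10, 11, 12, 13, 15}
Full difference set: {0} ∪ (positive diffs) ∪ (negative diffs).
|A - A| = 1 + 2·13 = 27 (matches direct enumeration: 27).

|A - A| = 27


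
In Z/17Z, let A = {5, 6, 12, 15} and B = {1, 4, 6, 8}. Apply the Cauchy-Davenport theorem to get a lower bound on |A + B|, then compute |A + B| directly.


Cauchy-Davenport: |A + B| ≥ min(p, |A| + |B| - 1) for A, B nonempty in Z/pZ.
|A| = 4, |B| = 4, p = 17.
CD lower bound = min(17, 4 + 4 - 1) = min(17, 7) = 7.
Compute A + B mod 17 directly:
a = 5: 5+1=6, 5+4=9, 5+6=11, 5+8=13
a = 6: 6+1=7, 6+4=10, 6+6=12, 6+8=14
a = 12: 12+1=13, 12+4=16, 12+6=1, 12+8=3
a = 15: 15+1=16, 15+4=2, 15+6=4, 15+8=6
A + B = {1, 2, 3, 4, 6, 7, 9, 10, 11, 12, 13, 14, 16}, so |A + B| = 13.
Verify: 13 ≥ 7? Yes ✓.

CD lower bound = 7, actual |A + B| = 13.


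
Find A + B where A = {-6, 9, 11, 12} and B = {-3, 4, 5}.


A + B = {a + b : a ∈ A, b ∈ B}.
Enumerate all |A|·|B| = 4·3 = 12 pairs (a, b) and collect distinct sums.
a = -6: -6+-3=-9, -6+4=-2, -6+5=-1
a = 9: 9+-3=6, 9+4=13, 9+5=14
a = 11: 11+-3=8, 11+4=15, 11+5=16
a = 12: 12+-3=9, 12+4=16, 12+5=17
Collecting distinct sums: A + B = {-9, -2, -1, 6, 8, 9, 13, 14, 15, 16, 17}
|A + B| = 11

A + B = {-9, -2, -1, 6, 8, 9, 13, 14, 15, 16, 17}


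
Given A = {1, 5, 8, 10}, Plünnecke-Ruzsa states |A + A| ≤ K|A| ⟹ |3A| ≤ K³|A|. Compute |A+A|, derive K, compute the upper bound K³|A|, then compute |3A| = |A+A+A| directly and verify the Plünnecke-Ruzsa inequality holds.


|A| = 4.
Step 1: Compute A + A by enumerating all 16 pairs.
A + A = {2, 6, 9, 10, 11, 13, 15, 16, 18, 20}, so |A + A| = 10.
Step 2: Doubling constant K = |A + A|/|A| = 10/4 = 10/4 ≈ 2.5000.
Step 3: Plünnecke-Ruzsa gives |3A| ≤ K³·|A| = (2.5000)³ · 4 ≈ 62.5000.
Step 4: Compute 3A = A + A + A directly by enumerating all triples (a,b,c) ∈ A³; |3A| = 19.
Step 5: Check 19 ≤ 62.5000? Yes ✓.

K = 10/4, Plünnecke-Ruzsa bound K³|A| ≈ 62.5000, |3A| = 19, inequality holds.


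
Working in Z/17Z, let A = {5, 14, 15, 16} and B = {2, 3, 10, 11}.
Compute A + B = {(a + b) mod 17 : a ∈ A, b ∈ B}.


Work in Z/17Z: reduce every sum a + b modulo 17.
Enumerate all 16 pairs:
a = 5: 5+2=7, 5+3=8, 5+10=15, 5+11=16
a = 14: 14+2=16, 14+3=0, 14+10=7, 14+11=8
a = 15: 15+2=0, 15+3=1, 15+10=8, 15+11=9
a = 16: 16+2=1, 16+3=2, 16+10=9, 16+11=10
Distinct residues collected: {0, 1, 2, 7, 8, 9, 10, 15, 16}
|A + B| = 9 (out of 17 total residues).

A + B = {0, 1, 2, 7, 8, 9, 10, 15, 16}


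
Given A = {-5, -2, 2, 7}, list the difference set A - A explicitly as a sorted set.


A - A = {a - a' : a, a' ∈ A}.
Compute a - a' for each ordered pair (a, a'):
a = -5: -5--5=0, -5--2=-3, -5-2=-7, -5-7=-12
a = -2: -2--5=3, -2--2=0, -2-2=-4, -2-7=-9
a = 2: 2--5=7, 2--2=4, 2-2=0, 2-7=-5
a = 7: 7--5=12, 7--2=9, 7-2=5, 7-7=0
Collecting distinct values (and noting 0 appears from a-a):
A - A = {-12, -9, -7, -5, -4, -3, 0, 3, 4, 5, 7, 9, 12}
|A - A| = 13

A - A = {-12, -9, -7, -5, -4, -3, 0, 3, 4, 5, 7, 9, 12}


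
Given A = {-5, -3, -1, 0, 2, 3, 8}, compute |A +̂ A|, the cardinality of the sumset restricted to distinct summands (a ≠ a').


Restricted sumset: A +̂ A = {a + a' : a ∈ A, a' ∈ A, a ≠ a'}.
Equivalently, take A + A and drop any sum 2a that is achievable ONLY as a + a for a ∈ A (i.e. sums representable only with equal summands).
Enumerate pairs (a, a') with a < a' (symmetric, so each unordered pair gives one sum; this covers all a ≠ a'):
  -5 + -3 = -8
  -5 + -1 = -6
  -5 + 0 = -5
  -5 + 2 = -3
  -5 + 3 = -2
  -5 + 8 = 3
  -3 + -1 = -4
  -3 + 0 = -3
  -3 + 2 = -1
  -3 + 3 = 0
  -3 + 8 = 5
  -1 + 0 = -1
  -1 + 2 = 1
  -1 + 3 = 2
  -1 + 8 = 7
  0 + 2 = 2
  0 + 3 = 3
  0 + 8 = 8
  2 + 3 = 5
  2 + 8 = 10
  3 + 8 = 11
Collected distinct sums: {-8, -6, -5, -4, -3, -2, -1, 0, 1, 2, 3, 5, 7, 8, 10, 11}
|A +̂ A| = 16
(Reference bound: |A +̂ A| ≥ 2|A| - 3 for |A| ≥ 2, with |A| = 7 giving ≥ 11.)

|A +̂ A| = 16


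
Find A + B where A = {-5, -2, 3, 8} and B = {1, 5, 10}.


A + B = {a + b : a ∈ A, b ∈ B}.
Enumerate all |A|·|B| = 4·3 = 12 pairs (a, b) and collect distinct sums.
a = -5: -5+1=-4, -5+5=0, -5+10=5
a = -2: -2+1=-1, -2+5=3, -2+10=8
a = 3: 3+1=4, 3+5=8, 3+10=13
a = 8: 8+1=9, 8+5=13, 8+10=18
Collecting distinct sums: A + B = {-4, -1, 0, 3, 4, 5, 8, 9, 13, 18}
|A + B| = 10

A + B = {-4, -1, 0, 3, 4, 5, 8, 9, 13, 18}


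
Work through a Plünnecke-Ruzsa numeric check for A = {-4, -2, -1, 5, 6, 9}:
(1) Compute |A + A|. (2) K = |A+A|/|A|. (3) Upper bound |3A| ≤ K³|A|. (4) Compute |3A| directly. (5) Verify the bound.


|A| = 6.
Step 1: Compute A + A by enumerating all 36 pairs.
A + A = {-8, -6, -5, -4, -3, -2, 1, 2, 3, 4, 5, 7, 8, 10, 11, 12, 14, 15, 18}, so |A + A| = 19.
Step 2: Doubling constant K = |A + A|/|A| = 19/6 = 19/6 ≈ 3.1667.
Step 3: Plünnecke-Ruzsa gives |3A| ≤ K³·|A| = (3.1667)³ · 6 ≈ 190.5278.
Step 4: Compute 3A = A + A + A directly by enumerating all triples (a,b,c) ∈ A³; |3A| = 36.
Step 5: Check 36 ≤ 190.5278? Yes ✓.

K = 19/6, Plünnecke-Ruzsa bound K³|A| ≈ 190.5278, |3A| = 36, inequality holds.


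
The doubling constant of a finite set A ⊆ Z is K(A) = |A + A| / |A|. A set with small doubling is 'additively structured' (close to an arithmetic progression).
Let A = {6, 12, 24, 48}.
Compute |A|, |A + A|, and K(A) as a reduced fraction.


|A| = 4.
Compute A + A by enumerating all 16 pairs.
A + A = {12, 18, 24, 30, 36, 48, 54, 60, 72, 96}, so |A + A| = 10.
K = |A + A| / |A| = 10/4 = 5/2 ≈ 2.5000.
Reference: AP of size 4 gives K = 7/4 ≈ 1.7500; a fully generic set of size 4 gives K ≈ 2.5000.

|A| = 4, |A + A| = 10, K = 10/4 = 5/2.


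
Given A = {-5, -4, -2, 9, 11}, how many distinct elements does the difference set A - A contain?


A - A = {a - a' : a, a' ∈ A}; |A| = 5.
Bounds: 2|A|-1 ≤ |A - A| ≤ |A|² - |A| + 1, i.e. 9 ≤ |A - A| ≤ 21.
Note: 0 ∈ A - A always (from a - a). The set is symmetric: if d ∈ A - A then -d ∈ A - A.
Enumerate nonzero differences d = a - a' with a > a' (then include -d):
Positive differences: {1, 2, 3, 11, 13, 14, 15, 16}
Full difference set: {0} ∪ (positive diffs) ∪ (negative diffs).
|A - A| = 1 + 2·8 = 17 (matches direct enumeration: 17).

|A - A| = 17


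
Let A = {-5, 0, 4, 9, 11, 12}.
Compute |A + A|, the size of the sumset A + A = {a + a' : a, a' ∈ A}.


A + A = {a + a' : a, a' ∈ A}; |A| = 6.
General bounds: 2|A| - 1 ≤ |A + A| ≤ |A|(|A|+1)/2, i.e. 11 ≤ |A + A| ≤ 21.
Lower bound 2|A|-1 is attained iff A is an arithmetic progression.
Enumerate sums a + a' for a ≤ a' (symmetric, so this suffices):
a = -5: -5+-5=-10, -5+0=-5, -5+4=-1, -5+9=4, -5+11=6, -5+12=7
a = 0: 0+0=0, 0+4=4, 0+9=9, 0+11=11, 0+12=12
a = 4: 4+4=8, 4+9=13, 4+11=15, 4+12=16
a = 9: 9+9=18, 9+11=20, 9+12=21
a = 11: 11+11=22, 11+12=23
a = 12: 12+12=24
Distinct sums: {-10, -5, -1, 0, 4, 6, 7, 8, 9, 11, 12, 13, 15, 16, 18, 20, 21, 22, 23, 24}
|A + A| = 20

|A + A| = 20


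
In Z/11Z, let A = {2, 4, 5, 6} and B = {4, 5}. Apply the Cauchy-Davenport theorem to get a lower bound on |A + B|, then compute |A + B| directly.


Cauchy-Davenport: |A + B| ≥ min(p, |A| + |B| - 1) for A, B nonempty in Z/pZ.
|A| = 4, |B| = 2, p = 11.
CD lower bound = min(11, 4 + 2 - 1) = min(11, 5) = 5.
Compute A + B mod 11 directly:
a = 2: 2+4=6, 2+5=7
a = 4: 4+4=8, 4+5=9
a = 5: 5+4=9, 5+5=10
a = 6: 6+4=10, 6+5=0
A + B = {0, 6, 7, 8, 9, 10}, so |A + B| = 6.
Verify: 6 ≥ 5? Yes ✓.

CD lower bound = 5, actual |A + B| = 6.


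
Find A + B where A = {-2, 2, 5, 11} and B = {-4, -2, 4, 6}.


A + B = {a + b : a ∈ A, b ∈ B}.
Enumerate all |A|·|B| = 4·4 = 16 pairs (a, b) and collect distinct sums.
a = -2: -2+-4=-6, -2+-2=-4, -2+4=2, -2+6=4
a = 2: 2+-4=-2, 2+-2=0, 2+4=6, 2+6=8
a = 5: 5+-4=1, 5+-2=3, 5+4=9, 5+6=11
a = 11: 11+-4=7, 11+-2=9, 11+4=15, 11+6=17
Collecting distinct sums: A + B = {-6, -4, -2, 0, 1, 2, 3, 4, 6, 7, 8, 9, 11, 15, 17}
|A + B| = 15

A + B = {-6, -4, -2, 0, 1, 2, 3, 4, 6, 7, 8, 9, 11, 15, 17}


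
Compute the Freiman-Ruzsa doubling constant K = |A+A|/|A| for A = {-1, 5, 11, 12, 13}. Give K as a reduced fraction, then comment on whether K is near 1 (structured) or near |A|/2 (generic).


|A| = 5.
Compute A + A by enumerating all 25 pairs.
A + A = {-2, 4, 10, 11, 12, 16, 17, 18, 22, 23, 24, 25, 26}, so |A + A| = 13.
K = |A + A| / |A| = 13/5 (already in lowest terms) ≈ 2.6000.
Reference: AP of size 5 gives K = 9/5 ≈ 1.8000; a fully generic set of size 5 gives K ≈ 3.0000.

|A| = 5, |A + A| = 13, K = 13/5.


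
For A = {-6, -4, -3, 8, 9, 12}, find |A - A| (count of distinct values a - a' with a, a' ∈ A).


A - A = {a - a' : a, a' ∈ A}; |A| = 6.
Bounds: 2|A|-1 ≤ |A - A| ≤ |A|² - |A| + 1, i.e. 11 ≤ |A - A| ≤ 31.
Note: 0 ∈ A - A always (from a - a). The set is symmetric: if d ∈ A - A then -d ∈ A - A.
Enumerate nonzero differences d = a - a' with a > a' (then include -d):
Positive differences: {1, 2, 3, 4, 11, 12, 13, 14, 15, 16, 18}
Full difference set: {0} ∪ (positive diffs) ∪ (negative diffs).
|A - A| = 1 + 2·11 = 23 (matches direct enumeration: 23).

|A - A| = 23


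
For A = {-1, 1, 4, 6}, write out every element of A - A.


A - A = {a - a' : a, a' ∈ A}.
Compute a - a' for each ordered pair (a, a'):
a = -1: -1--1=0, -1-1=-2, -1-4=-5, -1-6=-7
a = 1: 1--1=2, 1-1=0, 1-4=-3, 1-6=-5
a = 4: 4--1=5, 4-1=3, 4-4=0, 4-6=-2
a = 6: 6--1=7, 6-1=5, 6-4=2, 6-6=0
Collecting distinct values (and noting 0 appears from a-a):
A - A = {-7, -5, -3, -2, 0, 2, 3, 5, 7}
|A - A| = 9

A - A = {-7, -5, -3, -2, 0, 2, 3, 5, 7}


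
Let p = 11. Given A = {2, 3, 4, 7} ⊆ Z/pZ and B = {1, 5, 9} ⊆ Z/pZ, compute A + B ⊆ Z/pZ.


Work in Z/11Z: reduce every sum a + b modulo 11.
Enumerate all 12 pairs:
a = 2: 2+1=3, 2+5=7, 2+9=0
a = 3: 3+1=4, 3+5=8, 3+9=1
a = 4: 4+1=5, 4+5=9, 4+9=2
a = 7: 7+1=8, 7+5=1, 7+9=5
Distinct residues collected: {0, 1, 2, 3, 4, 5, 7, 8, 9}
|A + B| = 9 (out of 11 total residues).

A + B = {0, 1, 2, 3, 4, 5, 7, 8, 9}


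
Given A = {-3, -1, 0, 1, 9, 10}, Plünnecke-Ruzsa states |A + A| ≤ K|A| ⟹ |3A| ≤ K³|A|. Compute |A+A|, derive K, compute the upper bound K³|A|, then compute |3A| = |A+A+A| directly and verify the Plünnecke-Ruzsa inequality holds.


|A| = 6.
Step 1: Compute A + A by enumerating all 36 pairs.
A + A = {-6, -4, -3, -2, -1, 0, 1, 2, 6, 7, 8, 9, 10, 11, 18, 19, 20}, so |A + A| = 17.
Step 2: Doubling constant K = |A + A|/|A| = 17/6 = 17/6 ≈ 2.8333.
Step 3: Plünnecke-Ruzsa gives |3A| ≤ K³·|A| = (2.8333)³ · 6 ≈ 136.4722.
Step 4: Compute 3A = A + A + A directly by enumerating all triples (a,b,c) ∈ A³; |3A| = 32.
Step 5: Check 32 ≤ 136.4722? Yes ✓.

K = 17/6, Plünnecke-Ruzsa bound K³|A| ≈ 136.4722, |3A| = 32, inequality holds.
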